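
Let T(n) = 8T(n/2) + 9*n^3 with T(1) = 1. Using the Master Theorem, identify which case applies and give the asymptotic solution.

a=8, b=2, f(n)=9*n^3.
log_2(8) = 3, so n^(log_b(a)) = n^3.
f(n) = Theta(n^3), so Case 2 applies.
T(n) = Theta(n^3 log n).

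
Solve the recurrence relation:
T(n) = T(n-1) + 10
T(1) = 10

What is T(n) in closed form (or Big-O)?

Unrolling: T(n) = T(n-1) + 10 = T(n-2) + 2*10 = ... = T(1) + (n-1)*10 = 10 + (n-1)*10 = 10n.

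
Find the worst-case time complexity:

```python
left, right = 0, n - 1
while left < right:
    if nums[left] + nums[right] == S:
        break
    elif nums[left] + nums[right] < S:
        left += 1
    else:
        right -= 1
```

Time complexity: O(n).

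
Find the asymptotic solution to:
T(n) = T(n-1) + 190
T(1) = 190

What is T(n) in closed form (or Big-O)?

Unrolling: T(n) = T(n-1) + 190 = T(n-2) + 2*190 = ... = T(1) + (n-1)*190 = 190 + (n-1)*190 = 190n.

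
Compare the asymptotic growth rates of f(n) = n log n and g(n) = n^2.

g(n) = n^2 grows faster: n^2 / (n log n) = n/log n -> infinity.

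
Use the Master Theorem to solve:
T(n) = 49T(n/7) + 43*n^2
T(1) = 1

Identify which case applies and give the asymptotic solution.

a=49, b=7, f(n)=43*n^2.
log_7(49) = 2, so n^(log_b(a)) = n^2.
f(n) = Theta(n^2), so Case 2 applies.
T(n) = Theta(n^2 log n).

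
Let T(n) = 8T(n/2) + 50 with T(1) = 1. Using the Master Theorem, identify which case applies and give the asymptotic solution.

a=8, b=2, f(n)=50.
log_2(8) = 3 > 0.
Since f(n) = O(n^0) is polynomially smaller than n^3, Case 1 applies.
T(n) = Theta(n^3).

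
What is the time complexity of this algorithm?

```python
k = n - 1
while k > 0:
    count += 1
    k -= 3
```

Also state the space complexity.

Time complexity: O(n).
Space complexity: O(1).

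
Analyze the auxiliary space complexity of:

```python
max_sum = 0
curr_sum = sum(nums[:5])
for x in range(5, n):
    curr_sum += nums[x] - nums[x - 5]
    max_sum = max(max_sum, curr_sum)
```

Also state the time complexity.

Space complexity: O(1).
Only a constant amount of auxiliary storage is used; nothing grows with n.
Time complexity: O(n).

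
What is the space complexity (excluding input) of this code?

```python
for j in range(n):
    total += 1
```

Space complexity: O(1).
Only a constant amount of auxiliary storage is used; nothing grows with n.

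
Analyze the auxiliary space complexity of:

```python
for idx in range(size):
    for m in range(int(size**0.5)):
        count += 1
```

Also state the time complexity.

Space complexity: O(1).
Only a constant amount of auxiliary storage is used; nothing grows with n.
Time complexity: O(n * sqrt(n)).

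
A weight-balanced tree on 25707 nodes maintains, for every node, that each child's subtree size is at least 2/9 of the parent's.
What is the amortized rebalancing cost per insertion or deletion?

With balance ratio 2/9, tree height is O(log_{9/2}(25707)) = O(log n). A rebalance at a node of size s costs O(s) but requires Omega(s) updates in that subtree to retrigger. Summed over the O(log n) ancestors of the touched leaf, amortized rebalancing is O(log n).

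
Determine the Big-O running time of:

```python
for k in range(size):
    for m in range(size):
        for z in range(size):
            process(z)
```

Time complexity: O(n^3).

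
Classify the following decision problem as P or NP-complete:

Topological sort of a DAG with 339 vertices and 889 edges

This problem is in P: DFS-based topological sort runs in O(V+E).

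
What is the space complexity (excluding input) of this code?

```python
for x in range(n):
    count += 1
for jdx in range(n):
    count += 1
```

Space complexity: O(1).
Only a constant amount of auxiliary storage is used; nothing grows with n.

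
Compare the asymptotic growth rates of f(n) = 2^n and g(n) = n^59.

f(n) = 2^n grows faster: any exponential with base > 1 dominates every polynomial.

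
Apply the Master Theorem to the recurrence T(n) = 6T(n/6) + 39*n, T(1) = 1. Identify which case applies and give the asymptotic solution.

a=6, b=6, f(n)=39*n.
log_6(6) = 1, so n^(log_b(a)) = n.
f(n) = Theta(n), so Case 2 applies.
T(n) = Theta(n log n).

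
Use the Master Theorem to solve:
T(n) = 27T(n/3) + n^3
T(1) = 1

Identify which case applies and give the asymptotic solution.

a=27, b=3, f(n)=n^3.
log_3(27) = 3, so n^(log_b(a)) = n^3.
f(n) = Theta(n^3), so Case 2 applies.
T(n) = Theta(n^3 log n).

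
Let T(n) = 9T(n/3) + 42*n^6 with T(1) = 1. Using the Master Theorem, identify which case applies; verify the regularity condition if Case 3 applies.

a=9, b=3, f(n)=42*n^6.
log_3(9) = 2 < 6.
f(n) = Omega(n^(2+epsilon)) for some epsilon > 0, so Case 3 is the candidate.
Regularity: a*f(n/b) = 9*42*(n/3)^6 = (9/729)*42*n^6 <= c*f(n) with c = 9/729 < 1. Satisfied.
Case 3: T(n) = Theta(n^6).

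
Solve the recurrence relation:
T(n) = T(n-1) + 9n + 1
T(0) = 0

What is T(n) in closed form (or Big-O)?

Dominant term in sum is 9*sum(i, i=1..n) = 9*n*(n+1)/2 = O(n^2).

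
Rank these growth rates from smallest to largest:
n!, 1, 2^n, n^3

Ordered by growth rate: 1 < n^3 < 2^n < n!.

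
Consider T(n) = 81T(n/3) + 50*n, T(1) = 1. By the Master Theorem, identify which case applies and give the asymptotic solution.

a=81, b=3, f(n)=50*n.
log_3(81) = 4 > 1.
Since f(n) = O(n^1) is polynomially smaller than n^4, Case 1 applies.
T(n) = Theta(n^4).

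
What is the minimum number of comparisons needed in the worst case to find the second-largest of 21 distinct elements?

Lower bound: finding the max needs 21-1 comparisons. By the adversary weight-doubling argument, the max must personally win >= ceil(log_2(21)) = 5 comparisons; the 2nd-largest is among those 5 losers, needing 5-1 more comparisons. Total >= 21-1 + 5-1 = 24. A balanced knockout tournament achieves this.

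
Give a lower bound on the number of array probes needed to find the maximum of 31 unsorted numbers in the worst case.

Adversary: any unprobed cell could hold a value larger than everything seen so far. If fewer than 31 cells are probed, the adversary places the max in an unprobed cell. So all 31 cells must be examined; together with 31-1 comparisons this is tight.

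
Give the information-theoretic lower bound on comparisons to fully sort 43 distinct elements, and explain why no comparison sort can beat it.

A comparison sort is a binary decision tree whose leaves are the 43! = 60415263063373835637355132068513997507264512000000000 possible output permutations. A binary tree with L leaves has height >= ceil(log_2(L)). So any comparison sort needs >= ceil(log_2(43!)) = 176 comparisons in the worst case.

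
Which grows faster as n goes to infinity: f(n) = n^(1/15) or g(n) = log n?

f(n) = n^(1/15) grows faster: any positive power of n dominates log n.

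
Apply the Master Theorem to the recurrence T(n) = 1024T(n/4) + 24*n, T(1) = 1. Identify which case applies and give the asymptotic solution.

a=1024, b=4, f(n)=24*n.
log_4(1024) = 5 > 1.
Since f(n) = O(n^1) is polynomially smaller than n^5, Case 1 applies.
T(n) = Theta(n^5).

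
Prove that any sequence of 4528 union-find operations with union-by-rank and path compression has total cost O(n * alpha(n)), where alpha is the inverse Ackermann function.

Using Tarjan's analysis with rank-based potential function. Union-by-rank keeps tree height O(log n). Path compression flattens paths during find. For n = 4528 operations, total cost is O(n * alpha(n)), effectively O(n) since alpha grows incredibly slowly.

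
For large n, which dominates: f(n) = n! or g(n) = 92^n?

f(n) = n! grows faster: n!/92^n -> infinity by Stirling.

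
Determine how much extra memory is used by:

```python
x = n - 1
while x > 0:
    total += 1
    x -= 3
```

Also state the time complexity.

Space complexity: O(1).
Only a constant amount of auxiliary storage is used; nothing grows with n.
Time complexity: O(n).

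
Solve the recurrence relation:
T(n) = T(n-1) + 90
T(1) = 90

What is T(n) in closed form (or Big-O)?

Unrolling: T(n) = T(n-1) + 90 = T(n-2) + 2*90 = ... = T(1) + (n-1)*90 = 90 + (n-1)*90 = 90n.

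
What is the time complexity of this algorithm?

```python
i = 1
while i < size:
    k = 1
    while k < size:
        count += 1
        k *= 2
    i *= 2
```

Time complexity: O(log^2 n).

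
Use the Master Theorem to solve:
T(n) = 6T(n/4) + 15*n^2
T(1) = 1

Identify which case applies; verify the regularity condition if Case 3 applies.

a=6, b=4, f(n)=15*n^2.
log_4(6) = 1.292 < 2.
f(n) = Omega(n^(1.292+epsilon)) for some epsilon > 0, so Case 3 is the candidate.
Regularity: a*f(n/b) = 6*15*(n/4)^2 = (6/16)*15*n^2 <= c*f(n) with c = 6/16 < 1. Satisfied.
Case 3: T(n) = Theta(n^2).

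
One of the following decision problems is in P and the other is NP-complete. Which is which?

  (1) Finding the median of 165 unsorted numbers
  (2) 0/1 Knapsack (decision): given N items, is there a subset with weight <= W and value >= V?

(1) is P: linear-time selection (median-of-medians) runs in O(n).
(2) is NP-complete: reduces from Subset Sum.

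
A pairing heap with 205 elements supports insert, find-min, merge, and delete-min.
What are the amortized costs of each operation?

Pairing heaps are self-adjusting heap-ordered trees. Insert and merge link two roots: O(1). Find-min reads the root: O(1). Delete-min removes the root, then pairs children in two passes; amortized cost is O(log 205) = O(log n).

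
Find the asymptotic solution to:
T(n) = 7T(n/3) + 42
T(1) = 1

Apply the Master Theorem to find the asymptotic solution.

a=7, b=3, f(n)=42. log_3(7) = 1.771. Case 1 of Master Theorem: T(n) = O(n^1.771).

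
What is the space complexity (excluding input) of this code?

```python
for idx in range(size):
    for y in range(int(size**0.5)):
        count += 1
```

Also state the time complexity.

Space complexity: O(1).
Only a constant amount of auxiliary storage is used; nothing grows with n.
Time complexity: O(n * sqrt(n)).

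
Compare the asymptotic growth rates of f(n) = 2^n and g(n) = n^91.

f(n) = 2^n grows faster: any exponential with base > 1 dominates every polynomial.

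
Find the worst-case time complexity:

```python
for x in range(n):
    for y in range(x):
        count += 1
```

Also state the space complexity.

Time complexity: O(n^2).
Space complexity: O(1).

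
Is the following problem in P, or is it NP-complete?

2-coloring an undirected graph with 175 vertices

This problem is in P: 2-coloring is bipartiteness testing via BFS, O(V+E).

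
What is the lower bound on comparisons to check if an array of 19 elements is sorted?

To verify 19 elements are sorted, we must compare each consecutive pair. Skipping any pair allows an adversary to swap them. Therefore 18 comparisons are necessary and sufficient.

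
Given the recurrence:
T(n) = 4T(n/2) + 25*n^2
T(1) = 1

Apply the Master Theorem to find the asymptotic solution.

a=4, b=2, f(n)=25*n^2. log_2(4) = 2. Case 2: T(n) = O(n^2 log n).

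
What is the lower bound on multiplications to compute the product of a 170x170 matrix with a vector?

A 170x170 matrix-vector product has 170 inner products of length 170. Output depends on all 170^2 = 28900 matrix entries. At least 28900 multiplications needed.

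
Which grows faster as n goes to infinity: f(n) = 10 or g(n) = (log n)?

g(n) = (log n) grows faster: any unbounded function dominates a constant.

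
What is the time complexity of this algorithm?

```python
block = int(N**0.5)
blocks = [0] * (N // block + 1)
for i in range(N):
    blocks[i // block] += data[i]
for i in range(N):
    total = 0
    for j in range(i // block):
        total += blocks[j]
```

Time complexity: O(n * sqrt(n)).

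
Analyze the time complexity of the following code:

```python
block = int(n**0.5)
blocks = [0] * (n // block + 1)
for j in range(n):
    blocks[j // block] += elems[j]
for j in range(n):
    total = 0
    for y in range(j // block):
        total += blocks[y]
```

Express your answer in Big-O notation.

Time complexity: O(n * sqrt(n)).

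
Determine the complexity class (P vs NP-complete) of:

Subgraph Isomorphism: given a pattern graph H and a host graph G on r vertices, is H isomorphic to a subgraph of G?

This problem is NP-complete: generalizes Clique and Hamiltonian Path (pattern size is part of the input).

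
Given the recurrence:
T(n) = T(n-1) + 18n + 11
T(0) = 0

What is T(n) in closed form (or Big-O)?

Dominant term in sum is 18*sum(i, i=1..n) = 18*n*(n+1)/2 = O(n^2).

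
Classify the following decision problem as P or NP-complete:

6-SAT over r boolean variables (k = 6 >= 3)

This problem is NP-complete: 3-SAT is NP-complete (Cook-Levin); k-SAT for k>=3 reduces from 3-SAT.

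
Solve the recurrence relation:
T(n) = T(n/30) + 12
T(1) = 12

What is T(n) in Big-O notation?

Each step divides n by 30 and adds 12. After log_30(n) steps, T(n) = O(log n).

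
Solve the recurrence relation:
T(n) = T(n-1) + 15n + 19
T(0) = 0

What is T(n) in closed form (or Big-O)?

Dominant term in sum is 15*sum(i, i=1..n) = 15*n*(n+1)/2 = O(n^2).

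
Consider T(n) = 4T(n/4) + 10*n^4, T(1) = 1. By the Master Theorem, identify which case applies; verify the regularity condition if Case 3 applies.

a=4, b=4, f(n)=10*n^4.
log_4(4) = 1 < 4.
f(n) = Omega(n^(1+epsilon)) for some epsilon > 0, so Case 3 is the candidate.
Regularity: a*f(n/b) = 4*10*(n/4)^4 = (4/256)*10*n^4 <= c*f(n) with c = 4/256 < 1. Satisfied.
Case 3: T(n) = Theta(n^4).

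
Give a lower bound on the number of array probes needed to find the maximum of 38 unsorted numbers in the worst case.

Adversary: any unprobed cell could hold a value larger than everything seen so far. If fewer than 38 cells are probed, the adversary places the max in an unprobed cell. So all 38 cells must be examined; together with 38-1 comparisons this is tight.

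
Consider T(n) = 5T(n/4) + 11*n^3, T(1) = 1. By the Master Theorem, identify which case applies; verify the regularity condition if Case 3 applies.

a=5, b=4, f(n)=11*n^3.
log_4(5) = 1.161 < 3.
f(n) = Omega(n^(1.161+epsilon)) for some epsilon > 0, so Case 3 is the candidate.
Regularity: a*f(n/b) = 5*11*(n/4)^3 = (5/64)*11*n^3 <= c*f(n) with c = 5/64 < 1. Satisfied.
Case 3: T(n) = Theta(n^3).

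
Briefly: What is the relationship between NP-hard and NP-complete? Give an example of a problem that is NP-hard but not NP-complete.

NP-hard: at least as hard as any NP problem (but need not be in NP). NP-complete = NP-hard intersection NP. The Halting Problem is NP-hard but undecidable (not in NP). The optimization version of TSP is NP-hard but not a decision problem.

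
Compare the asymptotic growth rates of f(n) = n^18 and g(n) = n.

f(n) = n^18 grows faster: n^18/n = n^17 -> infinity.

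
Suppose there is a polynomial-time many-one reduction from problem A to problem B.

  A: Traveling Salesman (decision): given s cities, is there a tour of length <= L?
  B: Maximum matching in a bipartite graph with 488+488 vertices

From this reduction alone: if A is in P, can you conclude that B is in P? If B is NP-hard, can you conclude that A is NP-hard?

A poly-time reduction A <=_p B transfers tractability DOWN (B easy => A easy) and hardness UP (A hard => B hard), not the reverse.
From A in P, the reduction alone does NOT give B in P: any problem in P trivially reduces to SAT, yet SAT is not known to be in P.
From B NP-hard, the reduction alone does NOT give A NP-hard: again, easy problems reduce to hard ones.
(Here in fact A is NP-complete and B is in P, so no such reduction is known -- its existence would imply P = NP; the analysis concerns only what the assumed reduction would or would not let you conclude.)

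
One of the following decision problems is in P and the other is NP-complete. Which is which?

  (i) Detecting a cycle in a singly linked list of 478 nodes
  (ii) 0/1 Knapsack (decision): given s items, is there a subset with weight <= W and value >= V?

(i) is P: Floyd's tortoise-and-hare runs in O(n) time, O(1) space.
(ii) is NP-complete: reduces from Subset Sum.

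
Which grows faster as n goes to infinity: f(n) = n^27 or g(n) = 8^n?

g(n) = 8^n grows faster: any exponential with base > 1 dominates every polynomial.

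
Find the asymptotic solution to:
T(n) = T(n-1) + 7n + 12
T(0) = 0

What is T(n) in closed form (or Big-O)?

Dominant term in sum is 7*sum(i, i=1..n) = 7*n*(n+1)/2 = O(n^2).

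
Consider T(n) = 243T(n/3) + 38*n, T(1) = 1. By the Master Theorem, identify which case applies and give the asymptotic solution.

a=243, b=3, f(n)=38*n.
log_3(243) = 5 > 1.
Since f(n) = O(n^1) is polynomially smaller than n^5, Case 1 applies.
T(n) = Theta(n^5).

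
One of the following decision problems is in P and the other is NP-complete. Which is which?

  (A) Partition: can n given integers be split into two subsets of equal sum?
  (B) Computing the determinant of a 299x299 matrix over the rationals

(A) is NP-complete: Subset Sum reduces to it (one of Karp's 21 NP-complete problems).
(B) is P: Gaussian elimination runs in O(n^3).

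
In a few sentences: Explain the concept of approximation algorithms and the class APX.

An approximation algorithm finds solutions within a guaranteed factor of optimal in polynomial time. APX is the class of optimization problems with constant-factor polynomial-time approximation algorithms. Vertex Cover is in APX (2-approximation). Unless P = NP, TSP has no constant-factor approximation, but Metric TSP has a 3/2-approximation.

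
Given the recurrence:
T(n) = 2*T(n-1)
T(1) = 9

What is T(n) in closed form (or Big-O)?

Each step multiplies by 2. T(n) = T(1)*2^(n-1) = 9*2^(n-1).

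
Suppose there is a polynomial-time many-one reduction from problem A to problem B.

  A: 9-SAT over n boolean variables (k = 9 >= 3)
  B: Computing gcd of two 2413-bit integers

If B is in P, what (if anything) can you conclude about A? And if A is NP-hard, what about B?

A poly-time reduction A <=_p B means any A-instance can be transformed to a B-instance in poly time.
If B is in P: compose the reduction with B's poly-time algorithm to solve A in poly time, so A is in P.
If A is NP-hard: every NP problem reduces to A, which reduces to B; composing reductions, every NP problem reduces to B, so B is NP-hard.
(Here in fact A is NP-complete and B is in P, so no such reduction is known -- its existence would imply P = NP; the analysis concerns only what the assumed reduction would or would not let you conclude.)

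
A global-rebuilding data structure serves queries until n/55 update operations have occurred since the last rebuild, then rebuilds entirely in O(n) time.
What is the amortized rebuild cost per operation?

The O(n) rebuild is triggered by n/55 operations, so each contributes O(n)/(n/55) = O(55) = O(1) to the rebuild cost.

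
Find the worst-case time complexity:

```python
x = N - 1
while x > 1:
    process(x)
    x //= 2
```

Time complexity: O(log n).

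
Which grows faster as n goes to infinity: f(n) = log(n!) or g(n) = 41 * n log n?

f(n) = log(n!) and g(n) = 41 * n log n are Theta of each other: Stirling: log(n!) = n log n - n + O(log n) = Theta(n log n); the constant 41 doesn't change the Theta class.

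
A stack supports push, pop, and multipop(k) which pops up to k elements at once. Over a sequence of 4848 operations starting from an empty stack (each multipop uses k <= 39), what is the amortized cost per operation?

Each element is pushed exactly once and popped at most once (whether by pop or as part of a multipop). So the total number of individual pops over the whole sequence is at most the number of pushes, which is at most 4848. Total work <= 2 * 4848, hence O(1) amortized per operation.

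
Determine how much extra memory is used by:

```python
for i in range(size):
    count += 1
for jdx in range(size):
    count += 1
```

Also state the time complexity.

Space complexity: O(1).
Only a constant amount of auxiliary storage is used; nothing grows with n.
Time complexity: O(n).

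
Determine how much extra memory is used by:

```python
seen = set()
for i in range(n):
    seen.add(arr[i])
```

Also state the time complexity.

Space complexity: O(n).
Auxiliary storage grows linearly with the input size n in the worst case.
Time complexity: O(n).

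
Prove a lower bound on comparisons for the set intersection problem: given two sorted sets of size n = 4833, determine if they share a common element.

For two sorted arrays of size n = 4833, any correct algorithm must examine Omega(n) elements. If fewer are examined, an adversary places a common element in an unexamined gap. A merge-based scan achieves O(n), so the bound is tight.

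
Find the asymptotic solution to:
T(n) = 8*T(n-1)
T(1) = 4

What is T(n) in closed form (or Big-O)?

Each step multiplies by 8. T(n) = T(1)*8^(n-1) = 4*8^(n-1).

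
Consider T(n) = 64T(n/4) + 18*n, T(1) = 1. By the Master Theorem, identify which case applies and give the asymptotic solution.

a=64, b=4, f(n)=18*n.
log_4(64) = 3 > 1.
Since f(n) = O(n^1) is polynomially smaller than n^3, Case 1 applies.
T(n) = Theta(n^3).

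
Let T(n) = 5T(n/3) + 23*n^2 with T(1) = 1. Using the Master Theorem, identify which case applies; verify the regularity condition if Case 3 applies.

a=5, b=3, f(n)=23*n^2.
log_3(5) = 1.465 < 2.
f(n) = Omega(n^(1.465+epsilon)) for some epsilon > 0, so Case 3 is the candidate.
Regularity: a*f(n/b) = 5*23*(n/3)^2 = (5/9)*23*n^2 <= c*f(n) with c = 5/9 < 1. Satisfied.
Case 3: T(n) = Theta(n^2).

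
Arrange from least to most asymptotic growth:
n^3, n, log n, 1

Ordered by growth rate: 1 < log n < n < n^3.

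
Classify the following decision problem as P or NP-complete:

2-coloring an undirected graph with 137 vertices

This problem is in P: 2-coloring is bipartiteness testing via BFS, O(V+E).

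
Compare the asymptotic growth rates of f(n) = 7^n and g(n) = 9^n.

g(n) = 9^n grows faster: (9/7)^n -> infinity since 9/7 > 1.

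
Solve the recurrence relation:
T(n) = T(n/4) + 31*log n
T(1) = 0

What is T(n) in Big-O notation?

Each of the log_4(n) levels adds O(log n). T(n) = O(log^2 n).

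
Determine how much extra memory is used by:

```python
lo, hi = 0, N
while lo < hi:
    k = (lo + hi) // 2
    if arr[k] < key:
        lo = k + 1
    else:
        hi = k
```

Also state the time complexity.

Space complexity: O(1).
Only a constant amount of auxiliary storage is used; nothing grows with n.
Time complexity: O(log n).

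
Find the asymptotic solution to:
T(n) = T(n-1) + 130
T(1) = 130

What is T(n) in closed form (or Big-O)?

Unrolling: T(n) = T(n-1) + 130 = T(n-2) + 2*130 = ... = T(1) + (n-1)*130 = 130 + (n-1)*130 = 130n.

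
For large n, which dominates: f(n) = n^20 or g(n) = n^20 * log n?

g(n) = n^20 * log n grows faster: extra log n factor -> infinity.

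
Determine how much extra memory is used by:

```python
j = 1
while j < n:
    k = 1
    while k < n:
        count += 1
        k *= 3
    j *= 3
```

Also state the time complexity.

Space complexity: O(1).
Only a constant amount of auxiliary storage is used; nothing grows with n.
Time complexity: O(log^2 n).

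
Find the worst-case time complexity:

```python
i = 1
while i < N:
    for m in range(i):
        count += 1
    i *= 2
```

Time complexity: O(n).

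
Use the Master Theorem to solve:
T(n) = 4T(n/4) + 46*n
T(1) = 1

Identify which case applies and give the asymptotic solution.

a=4, b=4, f(n)=46*n.
log_4(4) = 1, so n^(log_b(a)) = n.
f(n) = Theta(n), so Case 2 applies.
T(n) = Theta(n log n).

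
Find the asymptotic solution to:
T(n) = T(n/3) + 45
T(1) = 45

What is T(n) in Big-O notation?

Each step divides n by 3 and adds 45. After log_3(n) steps, T(n) = O(log n).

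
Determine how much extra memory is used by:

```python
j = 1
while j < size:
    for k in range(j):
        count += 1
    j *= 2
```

Space complexity: O(1).
Only a constant amount of auxiliary storage is used; nothing grows with n.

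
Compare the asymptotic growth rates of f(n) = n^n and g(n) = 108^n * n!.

g(n) = 108^n * n! grows faster: by Stirling n! ~ sqrt(2 pi n)(n/e)^n, so 108^n n! / n^n ~ (108/e)^n sqrt(2 pi n) -> infinity since 108/e > 1.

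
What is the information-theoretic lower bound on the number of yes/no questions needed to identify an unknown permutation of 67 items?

There are 67! = 36471110918188685288249859096605464427167635314049524593701628500267962436943872000000000000000 permutations. Each yes/no question gives at most 1 bit, so at least ceil(log_2(36471110918188685288249859096605464427167635314049524593701628500267962436943872000000000000000)) = 315 questions are needed.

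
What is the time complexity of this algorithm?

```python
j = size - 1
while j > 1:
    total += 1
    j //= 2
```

Time complexity: O(log n).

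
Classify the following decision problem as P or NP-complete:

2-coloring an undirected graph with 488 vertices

This problem is in P: 2-coloring is bipartiteness testing via BFS, O(V+E).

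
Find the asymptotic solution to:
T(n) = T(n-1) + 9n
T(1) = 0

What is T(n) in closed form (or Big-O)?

Unrolling: T(n) = 0 + 9*(2 + 3 + ... + n) = 0 + 9*(n(n+1)/2 - 1) = O(n^2).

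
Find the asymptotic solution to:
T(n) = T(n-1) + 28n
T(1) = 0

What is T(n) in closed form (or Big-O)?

Unrolling: T(n) = 0 + 28*(2 + 3 + ... + n) = 0 + 28*(n(n+1)/2 - 1) = O(n^2).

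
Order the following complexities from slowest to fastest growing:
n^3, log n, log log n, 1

Ordered by growth rate: 1 < log log n < log n < n^3.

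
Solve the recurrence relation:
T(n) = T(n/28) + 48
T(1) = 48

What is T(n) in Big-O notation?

Each step divides n by 28 and adds 48. After log_28(n) steps, T(n) = O(log n).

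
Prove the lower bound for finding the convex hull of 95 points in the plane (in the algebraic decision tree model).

Reduction from sorting: given 95 numbers x_1,...,x_{95}, map x_i to the point (x_i, x_i^2) on the parabola y = x^2. All points are on the convex hull, and walking the hull gives them in sorted x-order. Since sorting requires Omega(n log n), so does planar convex hull.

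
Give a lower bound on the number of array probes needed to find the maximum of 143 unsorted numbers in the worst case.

Adversary: any unprobed cell could hold a value larger than everything seen so far. If fewer than 143 cells are probed, the adversary places the max in an unprobed cell. So all 143 cells must be examined; together with 143-1 comparisons this is tight.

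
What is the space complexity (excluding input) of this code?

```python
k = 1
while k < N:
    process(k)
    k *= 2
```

Space complexity: O(1).
Only a constant amount of auxiliary storage is used; nothing grows with n.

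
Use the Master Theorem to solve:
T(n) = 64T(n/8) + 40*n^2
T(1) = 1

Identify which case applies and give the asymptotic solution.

a=64, b=8, f(n)=40*n^2.
log_8(64) = 2, so n^(log_b(a)) = n^2.
f(n) = Theta(n^2), so Case 2 applies.
T(n) = Theta(n^2 log n).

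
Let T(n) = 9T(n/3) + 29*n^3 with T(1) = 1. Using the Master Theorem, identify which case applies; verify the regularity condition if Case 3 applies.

a=9, b=3, f(n)=29*n^3.
log_3(9) = 2 < 3.
f(n) = Omega(n^(2+epsilon)) for some epsilon > 0, so Case 3 is the candidate.
Regularity: a*f(n/b) = 9*29*(n/3)^3 = (9/27)*29*n^3 <= c*f(n) with c = 9/27 < 1. Satisfied.
Case 3: T(n) = Theta(n^3).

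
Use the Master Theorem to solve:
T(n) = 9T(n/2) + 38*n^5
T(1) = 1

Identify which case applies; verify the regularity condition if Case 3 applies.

a=9, b=2, f(n)=38*n^5.
log_2(9) = 3.17 < 5.
f(n) = Omega(n^(3.17+epsilon)) for some epsilon > 0, so Case 3 is the candidate.
Regularity: a*f(n/b) = 9*38*(n/2)^5 = (9/32)*38*n^5 <= c*f(n) with c = 9/32 < 1. Satisfied.
Case 3: T(n) = Theta(n^5).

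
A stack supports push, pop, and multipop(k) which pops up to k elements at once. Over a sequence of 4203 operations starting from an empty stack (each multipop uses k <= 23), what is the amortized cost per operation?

Each element is pushed exactly once and popped at most once (whether by pop or as part of a multipop). So the total number of individual pops over the whole sequence is at most the number of pushes, which is at most 4203. Total work <= 2 * 4203, hence O(1) amortized per operation.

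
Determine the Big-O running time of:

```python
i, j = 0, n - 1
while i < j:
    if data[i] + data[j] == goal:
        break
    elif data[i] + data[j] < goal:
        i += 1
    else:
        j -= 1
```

Time complexity: O(n).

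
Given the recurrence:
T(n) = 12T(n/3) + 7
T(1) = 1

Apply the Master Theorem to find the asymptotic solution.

a=12, b=3, f(n)=7. log_3(12) = 2.262. Case 1 of Master Theorem: T(n) = O(n^2.262).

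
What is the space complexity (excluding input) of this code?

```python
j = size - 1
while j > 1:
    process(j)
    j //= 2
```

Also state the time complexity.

Space complexity: O(1).
Only a constant amount of auxiliary storage is used; nothing grows with n.
Time complexity: O(log n).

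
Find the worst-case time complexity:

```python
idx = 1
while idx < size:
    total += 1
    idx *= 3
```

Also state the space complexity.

Time complexity: O(log n).
Space complexity: O(1).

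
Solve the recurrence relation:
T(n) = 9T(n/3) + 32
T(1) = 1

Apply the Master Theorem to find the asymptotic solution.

a=9, b=3, f(n)=32. log_3(9) = 2. Case 1 of Master Theorem: T(n) = O(n^2).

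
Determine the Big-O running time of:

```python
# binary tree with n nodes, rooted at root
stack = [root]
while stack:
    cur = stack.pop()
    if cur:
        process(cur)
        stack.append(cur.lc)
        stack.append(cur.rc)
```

Time complexity: O(n).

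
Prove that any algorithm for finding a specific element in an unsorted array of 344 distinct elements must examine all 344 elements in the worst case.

Adversary argument: if the algorithm examines fewer than 344 elements, the adversary places the target in an unexamined position. The algorithm cannot distinguish 'not present' from 'in unexamined position'.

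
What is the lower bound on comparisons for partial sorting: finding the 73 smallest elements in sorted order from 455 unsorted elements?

Finding 73 smallest of 455 in sorted order: Omega(455) to identify the 73 smallest, plus Omega(73 log 73) to sort them. Total: Omega(n + k log k).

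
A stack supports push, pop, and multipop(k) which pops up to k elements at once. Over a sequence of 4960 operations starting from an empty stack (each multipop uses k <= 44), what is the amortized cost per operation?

Each element is pushed exactly once and popped at most once (whether by pop or as part of a multipop). So the total number of individual pops over the whole sequence is at most the number of pushes, which is at most 4960. Total work <= 2 * 4960, hence O(1) amortized per operation.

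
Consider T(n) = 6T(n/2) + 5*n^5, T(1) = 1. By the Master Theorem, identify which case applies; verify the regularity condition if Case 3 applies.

a=6, b=2, f(n)=5*n^5.
log_2(6) = 2.585 < 5.
f(n) = Omega(n^(2.585+epsilon)) for some epsilon > 0, so Case 3 is the candidate.
Regularity: a*f(n/b) = 6*5*(n/2)^5 = (6/32)*5*n^5 <= c*f(n) with c = 6/32 < 1. Satisfied.
Case 3: T(n) = Theta(n^5).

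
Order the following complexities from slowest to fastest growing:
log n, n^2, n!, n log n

Ordered by growth rate: log n < n log n < n^2 < n!.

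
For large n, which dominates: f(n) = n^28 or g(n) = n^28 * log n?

g(n) = n^28 * log n grows faster: extra log n factor -> infinity.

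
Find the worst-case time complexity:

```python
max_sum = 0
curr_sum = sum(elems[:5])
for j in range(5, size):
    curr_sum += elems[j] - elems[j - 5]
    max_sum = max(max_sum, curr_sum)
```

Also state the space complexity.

Time complexity: O(n).
Space complexity: O(1).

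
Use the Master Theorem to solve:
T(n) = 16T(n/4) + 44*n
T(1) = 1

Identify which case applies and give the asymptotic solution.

a=16, b=4, f(n)=44*n.
log_4(16) = 2 > 1.
Since f(n) = O(n^1) is polynomially smaller than n^2, Case 1 applies.
T(n) = Theta(n^2).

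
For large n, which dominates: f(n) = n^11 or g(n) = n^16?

g(n) = n^16 grows faster: n^16/n^11 = n^5 -> infinity.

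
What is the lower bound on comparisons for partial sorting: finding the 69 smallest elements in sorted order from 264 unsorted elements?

Finding 69 smallest of 264 in sorted order: Omega(264) to identify the 69 smallest, plus Omega(69 log 69) to sort them. Total: Omega(n + k log k).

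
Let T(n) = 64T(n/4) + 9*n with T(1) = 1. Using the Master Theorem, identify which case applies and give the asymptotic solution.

a=64, b=4, f(n)=9*n.
log_4(64) = 3 > 1.
Since f(n) = O(n^1) is polynomially smaller than n^3, Case 1 applies.
T(n) = Theta(n^3).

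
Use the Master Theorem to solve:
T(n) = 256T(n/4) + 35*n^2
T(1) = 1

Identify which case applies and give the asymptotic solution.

a=256, b=4, f(n)=35*n^2.
log_4(256) = 4 > 2.
Since f(n) = O(n^2) is polynomially smaller than n^4, Case 1 applies.
T(n) = Theta(n^4).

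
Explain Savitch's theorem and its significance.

Savitch's theorem states that NSPACE(f(n)) is contained in DSPACE(f(n)^2) for f(n) >= log n. In particular, NPSPACE = PSPACE, meaning nondeterminism does not significantly help for space-bounded computation. This contrasts with time, where we do not know if P = NP.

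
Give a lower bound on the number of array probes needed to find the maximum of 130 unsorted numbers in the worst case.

Adversary: any unprobed cell could hold a value larger than everything seen so far. If fewer than 130 cells are probed, the adversary places the max in an unprobed cell. So all 130 cells must be examined; together with 130-1 comparisons this is tight.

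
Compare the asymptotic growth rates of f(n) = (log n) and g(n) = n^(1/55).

g(n) = n^(1/55) grows faster: any positive power of n dominates any polylog.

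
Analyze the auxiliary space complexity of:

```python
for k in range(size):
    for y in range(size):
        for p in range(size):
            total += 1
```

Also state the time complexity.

Space complexity: O(1).
Only a constant amount of auxiliary storage is used; nothing grows with n.
Time complexity: O(n^3).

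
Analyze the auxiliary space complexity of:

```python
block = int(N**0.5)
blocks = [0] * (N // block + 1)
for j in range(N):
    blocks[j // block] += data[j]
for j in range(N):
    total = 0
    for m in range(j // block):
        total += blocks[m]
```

Space complexity: O(sqrt(n)).
Storage scales with sqrt(n).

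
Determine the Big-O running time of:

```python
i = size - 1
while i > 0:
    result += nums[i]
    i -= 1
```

Time complexity: O(n).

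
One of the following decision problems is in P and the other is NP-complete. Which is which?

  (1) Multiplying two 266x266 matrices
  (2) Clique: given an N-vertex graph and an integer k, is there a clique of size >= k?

(1) is P: the schoolbook algorithm runs in O(n^3).
(2) is NP-complete: complement of Independent Set / Vertex Cover (with k part of the input).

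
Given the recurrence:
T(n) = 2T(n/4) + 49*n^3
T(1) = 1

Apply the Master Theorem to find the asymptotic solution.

a=2, b=4, f(n)=49*n^3. log_4(2) = 0.5 < 3. Case 3: T(n) = O(n^3).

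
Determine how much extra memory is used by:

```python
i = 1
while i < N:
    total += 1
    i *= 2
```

Space complexity: O(1).
Only a constant amount of auxiliary storage is used; nothing grows with n.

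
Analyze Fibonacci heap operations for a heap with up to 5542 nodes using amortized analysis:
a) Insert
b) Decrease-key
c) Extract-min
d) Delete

Fibonacci heaps use lazy consolidation. Potential function Phi = t + 2m (t = number of trees, m = marked nodes).
- Insert: O(1) actual, Delta Phi = +1 (one new tree) => O(1) amortized.
- Decrease-key: with c cascading cuts, actual cost is O(c); Delta Phi <= c - 2(c-1) + 2 = 4 - c (c new trees; >= c-1 marks cleared; <= 1 new mark). Amortized O(c) + (4 - c) = O(1).
- Extract-min: O(D(n) + t) actual; consolidation drops t to <= D(n)+1, so Delta Phi pays for the t term. D(n) = O(log n) for n = 5542 => O(log n) amortized.
- Delete: decrease-key to -inf then extract-min = O(log n).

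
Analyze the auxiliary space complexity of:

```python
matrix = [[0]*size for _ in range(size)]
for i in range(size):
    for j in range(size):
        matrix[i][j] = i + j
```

Space complexity: O(n^2).
A 2D structure of size n x n is allocated.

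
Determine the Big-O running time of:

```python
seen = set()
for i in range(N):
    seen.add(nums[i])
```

Time complexity: O(n).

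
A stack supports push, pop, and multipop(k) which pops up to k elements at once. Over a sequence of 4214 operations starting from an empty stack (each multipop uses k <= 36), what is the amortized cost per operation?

Each element is pushed exactly once and popped at most once (whether by pop or as part of a multipop). So the total number of individual pops over the whole sequence is at most the number of pushes, which is at most 4214. Total work <= 2 * 4214, hence O(1) amortized per operation.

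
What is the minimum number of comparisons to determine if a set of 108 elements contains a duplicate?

Determining if 108 elements are all distinct requires Omega(n log n) comparisons in the comparison model. This follows from the element distinctness lower bound.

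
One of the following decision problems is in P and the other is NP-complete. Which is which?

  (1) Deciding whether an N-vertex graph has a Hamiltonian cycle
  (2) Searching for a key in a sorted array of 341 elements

(1) is NP-complete: one of Karp's 21 NP-complete problems.
(2) is P: binary search runs in O(log n).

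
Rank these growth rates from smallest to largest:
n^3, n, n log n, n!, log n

Ordered by growth rate: log n < n < n log n < n^3 < n!.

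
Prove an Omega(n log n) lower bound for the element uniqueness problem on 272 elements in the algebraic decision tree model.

In the algebraic decision tree model, element uniqueness on 272 elements is equivalent to determining which cell of an arrangement of C(272,2) = 36856 hyperplanes x_i = x_j contains the input point. Ben-Or's theorem shows this requires Omega(n log n).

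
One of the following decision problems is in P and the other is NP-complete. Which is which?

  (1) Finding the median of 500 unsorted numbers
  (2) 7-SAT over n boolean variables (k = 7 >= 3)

(1) is P: linear-time selection (median-of-medians) runs in O(n).
(2) is NP-complete: 3-SAT is NP-complete (Cook-Levin); k-SAT for k>=3 reduces from 3-SAT.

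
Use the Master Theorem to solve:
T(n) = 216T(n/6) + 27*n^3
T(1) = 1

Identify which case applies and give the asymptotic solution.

a=216, b=6, f(n)=27*n^3.
log_6(216) = 3, so n^(log_b(a)) = n^3.
f(n) = Theta(n^3), so Case 2 applies.
T(n) = Theta(n^3 log n).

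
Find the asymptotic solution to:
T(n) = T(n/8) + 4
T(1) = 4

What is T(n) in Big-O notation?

Each step divides n by 8 and adds 4. After log_8(n) steps, T(n) = O(log n).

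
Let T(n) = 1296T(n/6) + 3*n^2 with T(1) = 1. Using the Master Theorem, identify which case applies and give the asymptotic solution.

a=1296, b=6, f(n)=3*n^2.
log_6(1296) = 4 > 2.
Since f(n) = O(n^2) is polynomially smaller than n^4, Case 1 applies.
T(n) = Theta(n^4).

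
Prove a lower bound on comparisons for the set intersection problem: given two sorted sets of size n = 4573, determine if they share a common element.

For two sorted arrays of size n = 4573, any correct algorithm must examine Omega(n) elements. If fewer are examined, an adversary places a common element in an unexamined gap. A merge-based scan achieves O(n), so the bound is tight.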